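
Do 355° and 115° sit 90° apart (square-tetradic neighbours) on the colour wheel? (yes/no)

no

Angular distance: |355 − 115| = 240; shorter arc = 360 − 240 = 120°.
90° apart (square-tetradic neighbours) requires 90°.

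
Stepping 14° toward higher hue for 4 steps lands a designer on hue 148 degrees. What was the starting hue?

92°

4 steps of 14° (toward higher hue) give a net shift of +56°.
Start = end − shift: 148 − 56 = 92°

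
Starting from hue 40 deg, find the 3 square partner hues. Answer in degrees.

130°, 220° and 310°

40 + 90 = 130°
40 + 180 = 220°
40 + 270 = 310°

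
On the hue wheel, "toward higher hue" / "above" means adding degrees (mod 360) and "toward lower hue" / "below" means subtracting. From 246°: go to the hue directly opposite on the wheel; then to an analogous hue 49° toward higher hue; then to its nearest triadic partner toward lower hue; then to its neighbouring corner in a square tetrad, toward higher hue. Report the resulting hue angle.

85°

complement +180°: 246 + 180 = 426 → 426 − 360 = 66°
analog 49° ↑ +49°: 66 + 49 = 115°
triadic ↓ −120°: 115 − 120 = -5 → -5 + 360 = 355°
square ↑ +90°: 355 + 90 = 445 → 445 − 360 = 85°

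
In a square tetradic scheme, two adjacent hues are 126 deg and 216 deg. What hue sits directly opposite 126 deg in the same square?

A square tetradic scheme places four hues 90° apart; opposite corners are 180° apart.
126 + 180 = 306°

306°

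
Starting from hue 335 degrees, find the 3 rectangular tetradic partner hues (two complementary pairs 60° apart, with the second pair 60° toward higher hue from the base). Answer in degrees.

A rectangular tetradic uses two complementary pairs 60° apart: offsets 0°, 60°, 180°, 240°.
335 + 60 = 395 → 395 − 360 = 35°
335 + 180 = 515 → 515 − 360 = 155°
335 + 240 = 575 → 575 − 360 = 215°

35°, 155°, and 215°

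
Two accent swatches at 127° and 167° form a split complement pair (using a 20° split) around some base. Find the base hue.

The accents sit 20° either side of the complement, so the complement is their short-arc midpoint on the wheel.
Short-arc midpoint of 127° and 167°: 147°.
Base is 180° from the complement: 147 − 180 = -33 → -33 + 360 = 327°

327°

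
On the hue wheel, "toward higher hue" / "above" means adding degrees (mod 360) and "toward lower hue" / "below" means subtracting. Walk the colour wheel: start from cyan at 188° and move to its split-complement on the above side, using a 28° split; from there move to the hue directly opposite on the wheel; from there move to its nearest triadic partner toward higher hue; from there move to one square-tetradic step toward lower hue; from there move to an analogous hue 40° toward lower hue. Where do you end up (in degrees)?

206°

split-comp 28° ↑ +208°: 188 + 208 = 396 → 396 − 360 = 36°
complement +180°: 36 + 180 = 216°
triadic ↑ +120°: 216 + 120 = 336°
square ↓ −90°: 336 − 90 = 246°
analog 40° ↓ −40°: 246 − 40 = 206°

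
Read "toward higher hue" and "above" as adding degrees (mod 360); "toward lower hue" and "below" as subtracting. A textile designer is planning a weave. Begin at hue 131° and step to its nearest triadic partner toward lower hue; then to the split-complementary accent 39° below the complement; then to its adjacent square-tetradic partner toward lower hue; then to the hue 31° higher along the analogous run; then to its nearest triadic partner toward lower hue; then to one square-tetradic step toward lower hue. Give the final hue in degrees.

triadic ↓ −120°: 131 − 120 = 11°
split-comp 39° ↓ +141°: 11 + 141 = 152°
square ↓ −90°: 152 − 90 = 62°
analog 31° ↑ +31°: 62 + 31 = 93°
triadic ↓ −120°: 93 − 120 = -27 → -27 + 360 = 333°
square ↓ −90°: 333 − 90 = 243°

243°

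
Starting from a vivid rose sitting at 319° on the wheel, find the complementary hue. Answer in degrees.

The complement sits 180° across the wheel.
319 + 180 = 499 → 499 − 360 = 139°

139°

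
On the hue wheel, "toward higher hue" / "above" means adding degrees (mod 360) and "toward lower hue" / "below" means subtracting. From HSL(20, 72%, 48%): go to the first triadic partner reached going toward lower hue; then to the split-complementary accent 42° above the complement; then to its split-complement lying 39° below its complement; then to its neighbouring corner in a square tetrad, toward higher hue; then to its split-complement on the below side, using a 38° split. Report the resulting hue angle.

triadic ↓ −120°: 20 − 120 = -100 → -100 + 360 = 260°
split-comp 42° ↑ +222°: 260 + 222 = 482 → 482 − 360 = 122°
split-comp 39° ↓ +141°: 122 + 141 = 263°
square ↑ +90°: 263 + 90 = 353°
split-comp 38° ↓ +142°: 353 + 142 = 495 → 495 − 360 = 135°

135°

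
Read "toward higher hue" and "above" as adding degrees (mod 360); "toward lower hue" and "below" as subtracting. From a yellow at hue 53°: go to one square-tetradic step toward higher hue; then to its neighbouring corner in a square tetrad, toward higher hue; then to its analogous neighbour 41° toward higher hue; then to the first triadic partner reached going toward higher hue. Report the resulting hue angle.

34°

+90° (square ↑): 53 + 90 = 143°
+90° (square ↑): 143 + 90 = 233°
+41° (analog 41° ↑): 233 + 41 = 274°
+120° (triadic ↑): 274 + 120 = 394 → 394 − 360 = 34°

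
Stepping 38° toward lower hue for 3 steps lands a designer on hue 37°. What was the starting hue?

151°

3 steps of 38° (toward lower hue) give a net shift of −114°.
Start = end − shift: 37 + 114 = 151°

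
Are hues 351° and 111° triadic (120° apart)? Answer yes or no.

Angular distance: |351 − 111| = 240; shorter arc = 360 − 240 = 120°.
Triadic (120° apart) requires 120°.

yes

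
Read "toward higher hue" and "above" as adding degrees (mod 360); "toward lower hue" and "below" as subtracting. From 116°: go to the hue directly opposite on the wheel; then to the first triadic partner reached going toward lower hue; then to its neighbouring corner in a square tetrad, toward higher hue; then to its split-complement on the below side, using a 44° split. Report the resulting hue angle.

116 + 180 = 296°   (complement)
296 − 120 = 176°   (triadic ↓)
176 + 90 = 266°   (square ↑)
266 + 136 = 402 → 402 − 360 = 42°   (split-comp 44° ↓)

42°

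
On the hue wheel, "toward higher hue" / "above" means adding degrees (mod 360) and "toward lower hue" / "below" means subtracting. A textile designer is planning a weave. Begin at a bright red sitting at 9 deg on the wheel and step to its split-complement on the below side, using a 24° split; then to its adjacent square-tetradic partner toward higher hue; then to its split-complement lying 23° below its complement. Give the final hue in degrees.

9 + 156 = 165°   (split-comp 24° ↓)
165 + 90 = 255°   (square ↑)
255 + 157 = 412 → 412 − 360 = 52°   (split-comp 23° ↓)

52°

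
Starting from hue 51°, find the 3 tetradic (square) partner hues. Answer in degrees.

A square tetradic scheme places four hues every 90°.
51 + 90 = 141°
51 + 180 = 231°
51 + 270 = 321°

141°, 231° and 321°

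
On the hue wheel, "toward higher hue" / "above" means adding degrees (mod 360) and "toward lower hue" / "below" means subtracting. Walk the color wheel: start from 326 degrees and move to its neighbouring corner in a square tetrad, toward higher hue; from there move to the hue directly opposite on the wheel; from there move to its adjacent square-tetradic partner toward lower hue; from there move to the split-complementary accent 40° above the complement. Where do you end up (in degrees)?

+90° (square ↑): 326 + 90 = 416 → 416 − 360 = 56°
+180° (complement): 56 + 180 = 236°
−90° (square ↓): 236 − 90 = 146°
+220° (split-comp 40° ↑): 146 + 220 = 366 → 366 − 360 = 6°

6°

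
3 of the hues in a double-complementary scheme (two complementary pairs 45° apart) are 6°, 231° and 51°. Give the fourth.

186°

A rectangular tetradic uses two complementary pairs 45° apart: offsets 0°, 45°, 180°, 225°.
Among {6°, 51°, 231°}, 231° and 51° are a 180° pair.
The remaining hue 6° needs its own complement: 6 + 180 = 186°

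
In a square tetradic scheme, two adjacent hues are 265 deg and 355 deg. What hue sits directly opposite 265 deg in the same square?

85°

A square tetradic scheme places four hues 90° apart; opposite corners are 180° apart.
265 + 180 = 445 → 445 − 360 = 85°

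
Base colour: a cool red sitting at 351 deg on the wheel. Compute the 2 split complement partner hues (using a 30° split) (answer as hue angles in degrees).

141° and 201°

Split-complementary hues sit 30° either side of the complement.
Complement of 351 deg: 351 + 180 = 531 → 531 − 360 = 171°
171 − 30 = 141°
171 + 30 = 201°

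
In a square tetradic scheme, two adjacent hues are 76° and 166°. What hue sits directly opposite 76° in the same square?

256°

A square tetradic scheme places four hues 90° apart; opposite corners are 180° apart.
76 + 180 = 256°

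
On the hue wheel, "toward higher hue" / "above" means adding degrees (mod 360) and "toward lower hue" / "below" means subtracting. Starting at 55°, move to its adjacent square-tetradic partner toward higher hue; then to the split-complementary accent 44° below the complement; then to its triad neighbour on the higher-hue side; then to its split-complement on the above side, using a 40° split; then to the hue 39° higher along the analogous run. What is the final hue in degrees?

300°

55 + 90 = 145°   (square ↑)
145 + 136 = 281°   (split-comp 44° ↓)
281 + 120 = 401 → 401 − 360 = 41°   (triadic ↑)
41 + 220 = 261°   (split-comp 40° ↑)
261 + 39 = 300°   (analog 39° ↑)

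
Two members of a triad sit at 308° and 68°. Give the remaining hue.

A triad spaces three hues 120° apart.
The full set is {68°, 188°, 308°}.

188°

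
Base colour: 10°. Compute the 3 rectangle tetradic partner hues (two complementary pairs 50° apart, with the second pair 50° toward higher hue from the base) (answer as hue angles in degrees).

60°, 190°, 240°

10 + 50 = 60°
10 + 180 = 190°
10 + 230 = 240°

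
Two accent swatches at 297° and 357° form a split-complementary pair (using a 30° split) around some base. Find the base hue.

147°

The accents sit 30° either side of the complement, so the complement is their short-arc midpoint on the wheel.
Short-arc midpoint of 297° and 357°: 327°.
Base is 180° from the complement: 327 − 180 = 147°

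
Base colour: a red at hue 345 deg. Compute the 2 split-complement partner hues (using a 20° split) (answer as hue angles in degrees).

Split-complementary hues sit 20° either side of the complement.
Complement of 345 deg: 345 + 180 = 525 → 525 − 360 = 165°
165 − 20 = 145°
165 + 20 = 185°

145° and 185°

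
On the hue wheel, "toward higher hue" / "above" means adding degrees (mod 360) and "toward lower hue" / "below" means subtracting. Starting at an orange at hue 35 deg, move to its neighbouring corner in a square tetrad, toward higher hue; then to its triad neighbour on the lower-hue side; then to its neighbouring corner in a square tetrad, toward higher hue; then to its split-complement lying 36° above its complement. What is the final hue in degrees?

+90° (square ↑): 35 + 90 = 125°
−120° (triadic ↓): 125 − 120 = 5°
+90° (square ↑): 5 + 90 = 95°
+216° (split-comp 36° ↑): 95 + 216 = 311°

311°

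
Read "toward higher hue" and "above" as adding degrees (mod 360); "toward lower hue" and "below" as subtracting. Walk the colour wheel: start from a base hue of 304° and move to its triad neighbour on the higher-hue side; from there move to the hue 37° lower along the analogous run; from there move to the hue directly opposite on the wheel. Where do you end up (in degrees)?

207°

304 + 120 = 424 → 424 − 360 = 64°   (triadic ↑)
64 − 37 = 27°   (analog 37° ↓)
27 + 180 = 207°   (complement)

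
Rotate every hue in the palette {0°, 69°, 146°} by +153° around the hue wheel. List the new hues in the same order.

0 + 153 = 153°
69 + 153 = 222°
146 + 153 = 299°

153°, 222°, 299°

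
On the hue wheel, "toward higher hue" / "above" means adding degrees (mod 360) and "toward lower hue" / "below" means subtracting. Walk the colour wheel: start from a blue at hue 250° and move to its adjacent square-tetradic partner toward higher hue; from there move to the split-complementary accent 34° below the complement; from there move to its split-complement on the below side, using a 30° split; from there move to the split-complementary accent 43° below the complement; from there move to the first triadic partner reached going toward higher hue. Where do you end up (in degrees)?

square ↑ +90°: 250 + 90 = 340°
split-comp 34° ↓ +146°: 340 + 146 = 486 → 486 − 360 = 126°
split-comp 30° ↓ +150°: 126 + 150 = 276°
split-comp 43° ↓ +137°: 276 + 137 = 413 → 413 − 360 = 53°
triadic ↑ +120°: 53 + 120 = 173°

173°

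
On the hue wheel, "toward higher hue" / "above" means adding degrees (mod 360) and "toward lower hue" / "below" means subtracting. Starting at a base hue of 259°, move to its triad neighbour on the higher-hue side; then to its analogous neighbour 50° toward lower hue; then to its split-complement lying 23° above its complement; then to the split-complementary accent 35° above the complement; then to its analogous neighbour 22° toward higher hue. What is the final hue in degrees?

+120° (triadic ↑): 259 + 120 = 379 → 379 − 360 = 19°
−50° (analog 50° ↓): 19 − 50 = -31 → -31 + 360 = 329°
+203° (split-comp 23° ↑): 329 + 203 = 532 → 532 − 360 = 172°
+215° (split-comp 35° ↑): 172 + 215 = 387 → 387 − 360 = 27°
+22° (analog 22° ↑): 27 + 22 = 49°

49°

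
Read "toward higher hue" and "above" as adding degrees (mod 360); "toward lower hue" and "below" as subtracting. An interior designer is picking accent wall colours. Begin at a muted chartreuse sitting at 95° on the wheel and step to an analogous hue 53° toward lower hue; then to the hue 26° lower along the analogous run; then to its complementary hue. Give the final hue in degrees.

196°

−53° (analog 53° ↓): 95 − 53 = 42°
−26° (analog 26° ↓): 42 − 26 = 16°
+180° (complement): 16 + 180 = 196°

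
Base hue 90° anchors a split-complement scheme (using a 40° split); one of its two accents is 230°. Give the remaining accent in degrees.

Split-complementary hues sit 40° either side of the complement.
Complement of the base 90°: 90 + 180 = 270°
The given accent 230° is 40° one side of 270°; the other accent sits 40° the other side: 270 + 40 = 310°

310°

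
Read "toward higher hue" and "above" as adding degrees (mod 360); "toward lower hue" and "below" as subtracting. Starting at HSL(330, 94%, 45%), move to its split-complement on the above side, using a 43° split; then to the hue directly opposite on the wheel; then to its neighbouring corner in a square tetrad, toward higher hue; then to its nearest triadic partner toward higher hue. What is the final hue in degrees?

223°

330 + 223 = 553 → 553 − 360 = 193°   (split-comp 43° ↑)
193 + 180 = 373 → 373 − 360 = 13°   (complement)
13 + 90 = 103°   (square ↑)
103 + 120 = 223°   (triadic ↑)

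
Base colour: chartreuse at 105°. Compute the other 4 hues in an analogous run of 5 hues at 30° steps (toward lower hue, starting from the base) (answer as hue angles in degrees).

Analogous hues sit every 30° along the wheel.
105 − 30 = 75°
105 − 60 = 45°
105 − 90 = 15°
105 − 120 = -15 → -15 + 360 = 345°

75°, 45°, 15°, 345°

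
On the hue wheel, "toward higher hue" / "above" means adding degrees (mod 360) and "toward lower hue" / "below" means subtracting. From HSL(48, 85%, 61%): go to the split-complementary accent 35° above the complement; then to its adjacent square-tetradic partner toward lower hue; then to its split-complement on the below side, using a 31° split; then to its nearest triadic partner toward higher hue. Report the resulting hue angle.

split-comp 35° ↑ +215°: 48 + 215 = 263°
square ↓ −90°: 263 − 90 = 173°
split-comp 31° ↓ +149°: 173 + 149 = 322°
triadic ↑ +120°: 322 + 120 = 442 → 442 − 360 = 82°

82°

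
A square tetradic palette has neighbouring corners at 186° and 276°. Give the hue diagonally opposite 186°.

6°

A square tetradic scheme places four hues 90° apart; opposite corners are 180° apart.
186 + 180 = 366 → 366 − 360 = 6°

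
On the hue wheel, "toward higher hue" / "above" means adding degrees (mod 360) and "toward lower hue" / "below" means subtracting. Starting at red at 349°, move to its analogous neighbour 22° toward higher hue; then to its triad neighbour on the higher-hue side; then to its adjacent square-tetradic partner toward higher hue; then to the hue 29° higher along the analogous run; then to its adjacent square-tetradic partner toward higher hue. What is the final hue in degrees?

340°

+22° (analog 22° ↑): 349 + 22 = 371 → 371 − 360 = 11°
+120° (triadic ↑): 11 + 120 = 131°
+90° (square ↑): 131 + 90 = 221°
+29° (analog 29° ↑): 221 + 29 = 250°
+90° (square ↑): 250 + 90 = 340°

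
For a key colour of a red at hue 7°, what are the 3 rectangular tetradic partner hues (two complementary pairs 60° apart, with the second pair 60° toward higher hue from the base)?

67°, 187°, and 247°

A rectangular tetradic uses two complementary pairs 60° apart: offsets 0°, 60°, 180°, 240°.
7 + 60 = 67°
7 + 180 = 187°
7 + 240 = 247°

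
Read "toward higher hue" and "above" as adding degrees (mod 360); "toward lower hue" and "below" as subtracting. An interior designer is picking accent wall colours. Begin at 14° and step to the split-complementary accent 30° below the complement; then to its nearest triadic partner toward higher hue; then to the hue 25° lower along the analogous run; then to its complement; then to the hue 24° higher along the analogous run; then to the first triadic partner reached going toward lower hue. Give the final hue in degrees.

14 + 150 = 164°   (split-comp 30° ↓)
164 + 120 = 284°   (triadic ↑)
284 − 25 = 259°   (analog 25° ↓)
259 + 180 = 439 → 439 − 360 = 79°   (complement)
79 + 24 = 103°   (analog 24° ↑)
103 − 120 = -17 → -17 + 360 = 343°   (triadic ↓)

343°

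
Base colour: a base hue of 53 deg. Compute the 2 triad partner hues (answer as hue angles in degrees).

173° and 293°

A triad places three hues 120° apart.
53 + 120 = 173°
53 + 240 = 293°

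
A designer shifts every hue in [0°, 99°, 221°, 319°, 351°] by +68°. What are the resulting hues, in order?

0 + 68 = 68°
99 + 68 = 167°
221 + 68 = 289°
319 + 68 = 387 → 387 − 360 = 27°
351 + 68 = 419 → 419 − 360 = 59°

68°, 167°, 289°, 27°, 59°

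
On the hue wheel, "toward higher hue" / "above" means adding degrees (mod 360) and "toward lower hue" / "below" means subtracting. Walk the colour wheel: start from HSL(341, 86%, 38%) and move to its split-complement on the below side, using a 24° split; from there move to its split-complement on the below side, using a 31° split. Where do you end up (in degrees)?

286°

+156° (split-comp 24° ↓): 341 + 156 = 497 → 497 − 360 = 137°
+149° (split-comp 31° ↓): 137 + 149 = 286°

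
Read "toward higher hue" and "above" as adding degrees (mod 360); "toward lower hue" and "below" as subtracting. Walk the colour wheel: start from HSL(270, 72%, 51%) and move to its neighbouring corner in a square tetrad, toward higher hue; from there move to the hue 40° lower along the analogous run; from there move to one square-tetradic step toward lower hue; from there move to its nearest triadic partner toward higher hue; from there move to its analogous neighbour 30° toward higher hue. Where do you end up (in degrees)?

+90° (square ↑): 270 + 90 = 360 → 360 − 360 = 0°
−40° (analog 40° ↓): 0 − 40 = -40 → -40 + 360 = 320°
−90° (square ↓): 320 − 90 = 230°
+120° (triadic ↑): 230 + 120 = 350°
+30° (analog 30° ↑): 350 + 30 = 380 → 380 − 360 = 20°

20°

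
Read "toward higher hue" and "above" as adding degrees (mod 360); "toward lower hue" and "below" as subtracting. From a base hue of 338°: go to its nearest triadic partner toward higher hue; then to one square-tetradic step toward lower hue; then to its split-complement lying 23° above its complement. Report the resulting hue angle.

triadic ↑ +120°: 338 + 120 = 458 → 458 − 360 = 98°
square ↓ −90°: 98 − 90 = 8°
split-comp 23° ↑ +203°: 8 + 203 = 211°

211°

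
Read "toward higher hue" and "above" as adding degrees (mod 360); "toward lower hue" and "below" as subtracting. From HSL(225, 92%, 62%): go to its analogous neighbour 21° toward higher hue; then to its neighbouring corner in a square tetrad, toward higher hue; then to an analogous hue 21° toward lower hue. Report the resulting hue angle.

+21° (analog 21° ↑): 225 + 21 = 246°
+90° (square ↑): 246 + 90 = 336°
−21° (analog 21° ↓): 336 − 21 = 315°

315°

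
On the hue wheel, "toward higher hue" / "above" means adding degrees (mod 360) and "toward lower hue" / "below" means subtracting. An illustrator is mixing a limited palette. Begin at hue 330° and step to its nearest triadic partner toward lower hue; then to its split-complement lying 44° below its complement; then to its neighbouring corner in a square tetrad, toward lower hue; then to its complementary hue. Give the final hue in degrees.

−120° (triadic ↓): 330 − 120 = 210°
+136° (split-comp 44° ↓): 210 + 136 = 346°
−90° (square ↓): 346 − 90 = 256°
+180° (complement): 256 + 180 = 436 → 436 − 360 = 76°

76°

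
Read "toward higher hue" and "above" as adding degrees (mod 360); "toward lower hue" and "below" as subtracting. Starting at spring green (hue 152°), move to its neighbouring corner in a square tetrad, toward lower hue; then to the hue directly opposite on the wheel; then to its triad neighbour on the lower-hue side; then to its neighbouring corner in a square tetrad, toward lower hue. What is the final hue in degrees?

32°

−90° (square ↓): 152 − 90 = 62°
+180° (complement): 62 + 180 = 242°
−120° (triadic ↓): 242 − 120 = 122°
−90° (square ↓): 122 − 90 = 32°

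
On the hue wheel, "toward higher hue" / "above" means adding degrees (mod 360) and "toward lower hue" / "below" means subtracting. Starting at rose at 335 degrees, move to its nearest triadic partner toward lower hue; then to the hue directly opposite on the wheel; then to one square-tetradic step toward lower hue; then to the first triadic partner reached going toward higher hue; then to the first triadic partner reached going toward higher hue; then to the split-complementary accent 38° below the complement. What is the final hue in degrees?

335 − 120 = 215°   (triadic ↓)
215 + 180 = 395 → 395 − 360 = 35°   (complement)
35 − 90 = -55 → -55 + 360 = 305°   (square ↓)
305 + 120 = 425 → 425 − 360 = 65°   (triadic ↑)
65 + 120 = 185°   (triadic ↑)
185 + 142 = 327°   (split-comp 38° ↓)

327°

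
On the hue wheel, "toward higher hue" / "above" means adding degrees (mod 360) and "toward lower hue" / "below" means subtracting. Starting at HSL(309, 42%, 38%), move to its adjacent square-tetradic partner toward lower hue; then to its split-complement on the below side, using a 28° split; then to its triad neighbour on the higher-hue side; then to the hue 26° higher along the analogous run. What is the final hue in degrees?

157°

309 − 90 = 219°   (square ↓)
219 + 152 = 371 → 371 − 360 = 11°   (split-comp 28° ↓)
11 + 120 = 131°   (triadic ↑)
131 + 26 = 157°   (analog 26° ↑)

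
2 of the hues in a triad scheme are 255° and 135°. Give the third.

A triad places three hues 120° apart.
The full set through 135° is {15°, 135°, 255°}.
Given {135°, 255°}, the missing hue is 15°.

15°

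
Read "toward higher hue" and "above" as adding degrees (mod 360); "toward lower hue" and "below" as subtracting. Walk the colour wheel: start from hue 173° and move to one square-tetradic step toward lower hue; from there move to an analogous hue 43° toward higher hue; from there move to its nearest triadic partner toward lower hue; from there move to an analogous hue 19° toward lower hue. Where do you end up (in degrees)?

173 − 90 = 83°   (square ↓)
83 + 43 = 126°   (analog 43° ↑)
126 − 120 = 6°   (triadic ↓)
6 − 19 = -13 → -13 + 360 = 347°   (analog 19° ↓)

347°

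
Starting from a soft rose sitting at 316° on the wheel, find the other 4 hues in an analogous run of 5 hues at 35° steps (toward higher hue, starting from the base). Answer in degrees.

Analogous hues sit every 35° along the wheel.
316 + 35 = 351°
316 + 70 = 386 → 386 − 360 = 26°
316 + 105 = 421 → 421 − 360 = 61°
316 + 140 = 456 → 456 − 360 = 96°

351°, 26°, 61° and 96°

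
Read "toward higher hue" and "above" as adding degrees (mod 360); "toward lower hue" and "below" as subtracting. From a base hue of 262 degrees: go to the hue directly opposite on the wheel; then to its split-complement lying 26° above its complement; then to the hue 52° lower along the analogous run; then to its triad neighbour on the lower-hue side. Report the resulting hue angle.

+180° (complement): 262 + 180 = 442 → 442 − 360 = 82°
+206° (split-comp 26° ↑): 82 + 206 = 288°
−52° (analog 52° ↓): 288 − 52 = 236°
−120° (triadic ↓): 236 − 120 = 116°

116°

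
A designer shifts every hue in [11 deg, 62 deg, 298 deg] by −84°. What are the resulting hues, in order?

11 − 84 = -73 → -73 + 360 = 287°
62 − 84 = -22 → -22 + 360 = 338°
298 − 84 = 214°

287°, 338°, 214°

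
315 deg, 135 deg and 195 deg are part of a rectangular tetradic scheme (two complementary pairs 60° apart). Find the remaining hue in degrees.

A rectangular tetradic uses two complementary pairs 60° apart: offsets 0°, 60°, 180°, 240°.
Among {135°, 195°, 315°}, 135° and 315° are a 180° pair.
The remaining hue 195° needs its own complement: 195 + 180 = 375 → 375 − 360 = 15°

15°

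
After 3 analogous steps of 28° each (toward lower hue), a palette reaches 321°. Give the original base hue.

3 steps of 28° (toward lower hue) give a net shift of −84°.
Start = end − shift: 321 + 84 = 405 → 405 − 360 = 45°

45°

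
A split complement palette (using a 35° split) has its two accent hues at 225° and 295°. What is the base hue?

The accents sit 35° either side of the complement, so the complement is their short-arc midpoint on the wheel.
Short-arc midpoint of 225° and 295°: 260°.
Base is 180° from the complement: 260 − 180 = 80°

80°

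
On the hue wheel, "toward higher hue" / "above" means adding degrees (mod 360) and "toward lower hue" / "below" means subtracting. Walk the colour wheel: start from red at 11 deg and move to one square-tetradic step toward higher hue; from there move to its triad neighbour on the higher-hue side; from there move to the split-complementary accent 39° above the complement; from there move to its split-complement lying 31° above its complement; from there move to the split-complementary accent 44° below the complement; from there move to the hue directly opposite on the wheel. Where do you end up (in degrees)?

square ↑ +90°: 11 + 90 = 101°
triadic ↑ +120°: 101 + 120 = 221°
split-comp 39° ↑ +219°: 221 + 219 = 440 → 440 − 360 = 80°
split-comp 31° ↑ +211°: 80 + 211 = 291°
split-comp 44° ↓ +136°: 291 + 136 = 427 → 427 − 360 = 67°
complement +180°: 67 + 180 = 247°

247°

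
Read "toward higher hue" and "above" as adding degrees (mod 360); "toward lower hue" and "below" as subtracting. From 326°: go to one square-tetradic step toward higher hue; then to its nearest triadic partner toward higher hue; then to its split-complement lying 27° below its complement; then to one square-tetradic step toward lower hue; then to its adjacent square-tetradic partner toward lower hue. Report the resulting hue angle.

square ↑ +90°: 326 + 90 = 416 → 416 − 360 = 56°
triadic ↑ +120°: 56 + 120 = 176°
split-comp 27° ↓ +153°: 176 + 153 = 329°
square ↓ −90°: 329 − 90 = 239°
square ↓ −90°: 239 − 90 = 149°

149°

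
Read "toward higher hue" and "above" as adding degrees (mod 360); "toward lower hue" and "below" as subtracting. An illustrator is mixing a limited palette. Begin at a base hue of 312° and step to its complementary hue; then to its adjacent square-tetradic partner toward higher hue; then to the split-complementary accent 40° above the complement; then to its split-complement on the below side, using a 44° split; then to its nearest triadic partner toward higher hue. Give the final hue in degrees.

338°

complement +180°: 312 + 180 = 492 → 492 − 360 = 132°
square ↑ +90°: 132 + 90 = 222°
split-comp 40° ↑ +220°: 222 + 220 = 442 → 442 − 360 = 82°
split-comp 44° ↓ +136°: 82 + 136 = 218°
triadic ↑ +120°: 218 + 120 = 338°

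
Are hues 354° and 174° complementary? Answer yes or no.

Angular distance: |354 − 174| = 180 = 180°.
Complementary requires 180°.

yes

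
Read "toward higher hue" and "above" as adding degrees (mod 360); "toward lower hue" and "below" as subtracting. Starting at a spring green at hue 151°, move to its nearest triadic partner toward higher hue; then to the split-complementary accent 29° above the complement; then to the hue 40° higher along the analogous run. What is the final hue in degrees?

160°

triadic ↑ +120°: 151 + 120 = 271°
split-comp 29° ↑ +209°: 271 + 209 = 480 → 480 − 360 = 120°
analog 40° ↑ +40°: 120 + 40 = 160°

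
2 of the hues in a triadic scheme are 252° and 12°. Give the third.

A triad places three hues 120° apart.
The full set through 12° is {12°, 132°, 252°}.
Given {12°, 252°}, the missing hue is 132°.

132°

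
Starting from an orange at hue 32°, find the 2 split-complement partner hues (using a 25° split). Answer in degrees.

187° and 237°

Complement of 32°: 32 + 180 = 212°
212 − 25 = 187°
212 + 25 = 237°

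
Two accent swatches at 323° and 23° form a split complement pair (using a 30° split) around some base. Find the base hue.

173°

The accents sit 30° either side of the complement, so the complement is their short-arc midpoint on the wheel.
Short-arc midpoint of 323° and 23°: 353°.
Base is 180° from the complement: 353 − 180 = 173°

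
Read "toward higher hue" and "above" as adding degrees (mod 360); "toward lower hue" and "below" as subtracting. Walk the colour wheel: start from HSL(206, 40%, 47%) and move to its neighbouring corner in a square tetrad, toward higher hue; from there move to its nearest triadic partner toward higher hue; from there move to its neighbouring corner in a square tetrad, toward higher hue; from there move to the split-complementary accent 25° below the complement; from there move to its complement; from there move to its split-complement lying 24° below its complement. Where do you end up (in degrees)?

+90° (square ↑): 206 + 90 = 296°
+120° (triadic ↑): 296 + 120 = 416 → 416 − 360 = 56°
+90° (square ↑): 56 + 90 = 146°
+155° (split-comp 25° ↓): 146 + 155 = 301°
+180° (complement): 301 + 180 = 481 → 481 − 360 = 121°
+156° (split-comp 24° ↓): 121 + 156 = 277°

277°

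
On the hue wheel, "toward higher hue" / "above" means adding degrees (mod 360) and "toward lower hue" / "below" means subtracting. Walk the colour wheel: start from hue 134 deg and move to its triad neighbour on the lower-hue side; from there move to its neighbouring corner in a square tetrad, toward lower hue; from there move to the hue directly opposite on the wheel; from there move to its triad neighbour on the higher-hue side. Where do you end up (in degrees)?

224°

134 − 120 = 14°   (triadic ↓)
14 − 90 = -76 → -76 + 360 = 284°   (square ↓)
284 + 180 = 464 → 464 − 360 = 104°   (complement)
104 + 120 = 224°   (triadic ↑)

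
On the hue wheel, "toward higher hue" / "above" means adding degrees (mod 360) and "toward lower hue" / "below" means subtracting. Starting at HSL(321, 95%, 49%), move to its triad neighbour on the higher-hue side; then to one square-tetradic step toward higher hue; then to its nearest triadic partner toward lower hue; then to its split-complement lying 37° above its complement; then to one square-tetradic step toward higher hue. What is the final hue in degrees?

+120° (triadic ↑): 321 + 120 = 441 → 441 − 360 = 81°
+90° (square ↑): 81 + 90 = 171°
−120° (triadic ↓): 171 − 120 = 51°
+217° (split-comp 37° ↑): 51 + 217 = 268°
+90° (square ↑): 268 + 90 = 358°

358°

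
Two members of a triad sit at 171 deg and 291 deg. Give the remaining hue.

51°

A triad spaces three hues 120° apart.
The full set is {51°, 171°, 291°}.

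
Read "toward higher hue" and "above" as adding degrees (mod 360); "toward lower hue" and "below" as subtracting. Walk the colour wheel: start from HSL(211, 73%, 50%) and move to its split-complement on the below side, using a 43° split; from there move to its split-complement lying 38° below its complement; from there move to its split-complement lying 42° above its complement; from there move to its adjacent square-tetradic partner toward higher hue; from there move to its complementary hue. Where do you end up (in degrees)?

211 + 137 = 348°   (split-comp 43° ↓)
348 + 142 = 490 → 490 − 360 = 130°   (split-comp 38° ↓)
130 + 222 = 352°   (split-comp 42° ↑)
352 + 90 = 442 → 442 − 360 = 82°   (square ↑)
82 + 180 = 262°   (complement)

262°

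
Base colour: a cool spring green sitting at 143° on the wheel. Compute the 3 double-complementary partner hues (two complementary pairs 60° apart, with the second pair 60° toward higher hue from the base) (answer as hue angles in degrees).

203°, 323° and 23°

A rectangular tetradic uses two complementary pairs 60° apart: offsets 0°, 60°, 180°, 240°.
143 + 60 = 203°
143 + 180 = 323°
143 + 240 = 383 → 383 − 360 = 23°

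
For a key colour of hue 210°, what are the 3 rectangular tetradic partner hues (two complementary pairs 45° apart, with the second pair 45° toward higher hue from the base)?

255°, 30°, 75°

A rectangular tetradic uses two complementary pairs 45° apart: offsets 0°, 45°, 180°, 225°.
210 + 45 = 255°
210 + 180 = 390 → 390 − 360 = 30°
210 + 225 = 435 → 435 − 360 = 75°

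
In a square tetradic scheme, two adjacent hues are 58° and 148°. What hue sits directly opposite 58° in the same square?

238°

A square tetradic scheme places four hues 90° apart; opposite corners are 180° apart.
58 + 180 = 238°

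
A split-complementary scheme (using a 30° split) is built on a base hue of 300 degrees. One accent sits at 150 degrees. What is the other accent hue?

90°

Split-complementary hues sit 30° either side of the complement.
Complement of the base 300°: 300 + 180 = 480 → 480 − 360 = 120°
The given accent 150° is 30° one side of 120°; the other accent sits 30° the other side: 120 − 30 = 90°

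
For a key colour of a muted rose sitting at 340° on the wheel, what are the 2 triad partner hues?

A triad places three hues 120° apart.
340 + 120 = 460 → 460 − 360 = 100°
340 + 240 = 580 → 580 − 360 = 220°

100° and 220°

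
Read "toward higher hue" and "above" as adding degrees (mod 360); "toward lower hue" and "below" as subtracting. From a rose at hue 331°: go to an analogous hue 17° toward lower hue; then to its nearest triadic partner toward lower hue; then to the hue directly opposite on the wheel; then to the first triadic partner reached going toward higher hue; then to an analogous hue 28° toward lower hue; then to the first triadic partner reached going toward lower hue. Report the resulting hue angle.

331 − 17 = 314°   (analog 17° ↓)
314 − 120 = 194°   (triadic ↓)
194 + 180 = 374 → 374 − 360 = 14°   (complement)
14 + 120 = 134°   (triadic ↑)
134 − 28 = 106°   (analog 28° ↓)
106 − 120 = -14 → -14 + 360 = 346°   (triadic ↓)

346°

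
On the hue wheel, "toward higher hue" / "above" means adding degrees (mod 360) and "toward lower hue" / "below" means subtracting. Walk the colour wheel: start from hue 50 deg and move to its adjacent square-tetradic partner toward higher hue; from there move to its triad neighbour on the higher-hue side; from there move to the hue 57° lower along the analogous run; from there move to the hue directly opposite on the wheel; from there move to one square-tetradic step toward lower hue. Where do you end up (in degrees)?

293°

50 + 90 = 140°   (square ↑)
140 + 120 = 260°   (triadic ↑)
260 − 57 = 203°   (analog 57° ↓)
203 + 180 = 383 → 383 − 360 = 23°   (complement)
23 − 90 = -67 → -67 + 360 = 293°   (square ↓)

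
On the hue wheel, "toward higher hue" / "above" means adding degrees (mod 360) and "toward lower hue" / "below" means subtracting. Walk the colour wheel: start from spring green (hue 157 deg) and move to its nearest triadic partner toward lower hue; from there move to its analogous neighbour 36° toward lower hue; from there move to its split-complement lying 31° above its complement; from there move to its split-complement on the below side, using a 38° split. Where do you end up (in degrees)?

354°

157 − 120 = 37°   (triadic ↓)
37 − 36 = 1°   (analog 36° ↓)
1 + 211 = 212°   (split-comp 31° ↑)
212 + 142 = 354°   (split-comp 38° ↓)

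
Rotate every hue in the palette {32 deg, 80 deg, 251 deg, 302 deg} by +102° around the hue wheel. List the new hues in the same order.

134°, 182°, 353°, 44°

32 + 102 = 134°
80 + 102 = 182°
251 + 102 = 353°
302 + 102 = 404 → 404 − 360 = 44°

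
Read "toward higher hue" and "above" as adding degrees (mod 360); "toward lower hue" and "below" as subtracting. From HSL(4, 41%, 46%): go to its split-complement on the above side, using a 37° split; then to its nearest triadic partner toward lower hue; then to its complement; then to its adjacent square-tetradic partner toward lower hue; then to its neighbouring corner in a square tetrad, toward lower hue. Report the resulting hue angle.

101°

4 + 217 = 221°   (split-comp 37° ↑)
221 − 120 = 101°   (triadic ↓)
101 + 180 = 281°   (complement)
281 − 90 = 191°   (square ↓)
191 − 90 = 101°   (square ↓)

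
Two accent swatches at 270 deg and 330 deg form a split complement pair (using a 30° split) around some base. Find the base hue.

120°

The accents sit 30° either side of the complement, so the complement is their short-arc midpoint on the wheel.
Short-arc midpoint of 270° and 330°: 300°.
Base is 180° from the complement: 300 − 180 = 120°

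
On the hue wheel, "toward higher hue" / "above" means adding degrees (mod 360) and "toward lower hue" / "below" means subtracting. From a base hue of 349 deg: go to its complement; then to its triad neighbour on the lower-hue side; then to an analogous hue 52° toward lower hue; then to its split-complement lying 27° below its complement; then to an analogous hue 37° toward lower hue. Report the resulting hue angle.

113°

+180° (complement): 349 + 180 = 529 → 529 − 360 = 169°
−120° (triadic ↓): 169 − 120 = 49°
−52° (analog 52° ↓): 49 − 52 = -3 → -3 + 360 = 357°
+153° (split-comp 27° ↓): 357 + 153 = 510 → 510 − 360 = 150°
−37° (analog 37° ↓): 150 − 37 = 113°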